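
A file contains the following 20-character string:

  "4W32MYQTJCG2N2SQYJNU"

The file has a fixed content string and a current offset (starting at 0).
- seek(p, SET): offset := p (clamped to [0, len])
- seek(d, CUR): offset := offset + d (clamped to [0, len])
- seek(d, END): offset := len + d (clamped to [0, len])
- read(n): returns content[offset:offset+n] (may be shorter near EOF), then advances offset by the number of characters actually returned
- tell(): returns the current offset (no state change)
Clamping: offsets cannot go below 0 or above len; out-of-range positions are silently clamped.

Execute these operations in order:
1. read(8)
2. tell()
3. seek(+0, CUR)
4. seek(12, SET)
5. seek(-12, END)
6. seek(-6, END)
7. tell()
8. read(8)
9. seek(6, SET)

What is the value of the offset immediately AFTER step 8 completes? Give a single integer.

After 1 (read(8)): returned '4W32MYQT', offset=8
After 2 (tell()): offset=8
After 3 (seek(+0, CUR)): offset=8
After 4 (seek(12, SET)): offset=12
After 5 (seek(-12, END)): offset=8
After 6 (seek(-6, END)): offset=14
After 7 (tell()): offset=14
After 8 (read(8)): returned 'SQYJNU', offset=20

Answer: 20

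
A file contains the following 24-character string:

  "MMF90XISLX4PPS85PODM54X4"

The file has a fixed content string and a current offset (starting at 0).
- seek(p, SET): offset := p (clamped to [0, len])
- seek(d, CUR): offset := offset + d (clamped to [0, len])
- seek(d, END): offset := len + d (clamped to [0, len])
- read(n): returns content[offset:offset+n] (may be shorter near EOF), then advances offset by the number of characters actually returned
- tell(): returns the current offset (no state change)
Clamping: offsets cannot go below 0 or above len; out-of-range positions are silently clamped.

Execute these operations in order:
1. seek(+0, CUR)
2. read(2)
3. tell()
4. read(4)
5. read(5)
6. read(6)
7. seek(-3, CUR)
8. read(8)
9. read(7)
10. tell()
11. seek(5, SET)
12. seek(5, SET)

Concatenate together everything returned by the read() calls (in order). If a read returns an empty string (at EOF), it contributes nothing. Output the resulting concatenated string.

After 1 (seek(+0, CUR)): offset=0
After 2 (read(2)): returned 'MM', offset=2
After 3 (tell()): offset=2
After 4 (read(4)): returned 'F90X', offset=6
After 5 (read(5)): returned 'ISLX4', offset=11
After 6 (read(6)): returned 'PPS85P', offset=17
After 7 (seek(-3, CUR)): offset=14
After 8 (read(8)): returned '85PODM54', offset=22
After 9 (read(7)): returned 'X4', offset=24
After 10 (tell()): offset=24
After 11 (seek(5, SET)): offset=5
After 12 (seek(5, SET)): offset=5

Answer: MMF90XISLX4PPS85P85PODM54X4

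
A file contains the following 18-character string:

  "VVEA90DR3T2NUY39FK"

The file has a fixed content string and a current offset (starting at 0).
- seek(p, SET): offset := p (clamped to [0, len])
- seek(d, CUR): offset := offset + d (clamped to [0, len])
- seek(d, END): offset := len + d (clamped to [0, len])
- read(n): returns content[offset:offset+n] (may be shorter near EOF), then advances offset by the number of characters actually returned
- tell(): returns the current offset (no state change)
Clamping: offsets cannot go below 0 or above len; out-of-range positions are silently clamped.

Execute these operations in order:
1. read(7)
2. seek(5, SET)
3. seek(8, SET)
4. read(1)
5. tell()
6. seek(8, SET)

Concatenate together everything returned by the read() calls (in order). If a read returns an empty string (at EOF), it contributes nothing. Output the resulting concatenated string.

After 1 (read(7)): returned 'VVEA90D', offset=7
After 2 (seek(5, SET)): offset=5
After 3 (seek(8, SET)): offset=8
After 4 (read(1)): returned '3', offset=9
After 5 (tell()): offset=9
After 6 (seek(8, SET)): offset=8

Answer: VVEA90D3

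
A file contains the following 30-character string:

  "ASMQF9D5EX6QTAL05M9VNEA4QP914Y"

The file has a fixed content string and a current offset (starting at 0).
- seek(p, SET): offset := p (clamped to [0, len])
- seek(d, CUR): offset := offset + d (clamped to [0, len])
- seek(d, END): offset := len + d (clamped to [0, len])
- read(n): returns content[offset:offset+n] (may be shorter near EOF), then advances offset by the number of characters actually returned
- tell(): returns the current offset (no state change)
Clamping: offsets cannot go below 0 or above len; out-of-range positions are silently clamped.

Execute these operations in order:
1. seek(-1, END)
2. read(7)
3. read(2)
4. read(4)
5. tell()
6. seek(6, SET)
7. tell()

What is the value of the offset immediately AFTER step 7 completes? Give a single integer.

After 1 (seek(-1, END)): offset=29
After 2 (read(7)): returned 'Y', offset=30
After 3 (read(2)): returned '', offset=30
After 4 (read(4)): returned '', offset=30
After 5 (tell()): offset=30
After 6 (seek(6, SET)): offset=6
After 7 (tell()): offset=6

Answer: 6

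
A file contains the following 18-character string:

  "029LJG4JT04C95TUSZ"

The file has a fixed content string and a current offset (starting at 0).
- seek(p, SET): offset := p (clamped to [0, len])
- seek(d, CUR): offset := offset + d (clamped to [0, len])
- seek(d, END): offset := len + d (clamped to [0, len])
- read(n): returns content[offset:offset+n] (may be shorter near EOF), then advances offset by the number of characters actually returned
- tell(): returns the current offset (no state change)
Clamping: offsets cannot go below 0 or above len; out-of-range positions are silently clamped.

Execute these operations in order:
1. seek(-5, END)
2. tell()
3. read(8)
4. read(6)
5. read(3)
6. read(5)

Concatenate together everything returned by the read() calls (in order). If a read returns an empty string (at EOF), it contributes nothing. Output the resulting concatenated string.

Answer: 5TUSZ

Derivation:
After 1 (seek(-5, END)): offset=13
After 2 (tell()): offset=13
After 3 (read(8)): returned '5TUSZ', offset=18
After 4 (read(6)): returned '', offset=18
After 5 (read(3)): returned '', offset=18
After 6 (read(5)): returned '', offset=18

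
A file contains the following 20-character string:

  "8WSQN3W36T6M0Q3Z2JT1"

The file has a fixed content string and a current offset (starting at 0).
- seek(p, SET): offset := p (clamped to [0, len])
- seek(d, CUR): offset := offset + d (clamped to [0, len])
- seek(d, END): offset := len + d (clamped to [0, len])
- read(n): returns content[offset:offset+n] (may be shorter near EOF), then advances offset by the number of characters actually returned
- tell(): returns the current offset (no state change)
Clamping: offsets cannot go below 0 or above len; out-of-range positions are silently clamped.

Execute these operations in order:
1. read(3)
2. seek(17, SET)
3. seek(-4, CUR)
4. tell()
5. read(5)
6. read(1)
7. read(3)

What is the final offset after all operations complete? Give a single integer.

Answer: 20

Derivation:
After 1 (read(3)): returned '8WS', offset=3
After 2 (seek(17, SET)): offset=17
After 3 (seek(-4, CUR)): offset=13
After 4 (tell()): offset=13
After 5 (read(5)): returned 'Q3Z2J', offset=18
After 6 (read(1)): returned 'T', offset=19
After 7 (read(3)): returned '1', offset=20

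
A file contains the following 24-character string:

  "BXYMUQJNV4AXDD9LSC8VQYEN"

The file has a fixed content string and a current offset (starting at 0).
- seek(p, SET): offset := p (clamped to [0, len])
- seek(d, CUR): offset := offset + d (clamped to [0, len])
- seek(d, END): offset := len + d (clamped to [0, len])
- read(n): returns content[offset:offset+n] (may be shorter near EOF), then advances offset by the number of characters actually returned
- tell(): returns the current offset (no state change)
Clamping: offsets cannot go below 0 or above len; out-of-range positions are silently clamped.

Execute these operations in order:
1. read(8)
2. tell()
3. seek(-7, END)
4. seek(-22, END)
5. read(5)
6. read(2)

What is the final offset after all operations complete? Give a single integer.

After 1 (read(8)): returned 'BXYMUQJN', offset=8
After 2 (tell()): offset=8
After 3 (seek(-7, END)): offset=17
After 4 (seek(-22, END)): offset=2
After 5 (read(5)): returned 'YMUQJ', offset=7
After 6 (read(2)): returned 'NV', offset=9

Answer: 9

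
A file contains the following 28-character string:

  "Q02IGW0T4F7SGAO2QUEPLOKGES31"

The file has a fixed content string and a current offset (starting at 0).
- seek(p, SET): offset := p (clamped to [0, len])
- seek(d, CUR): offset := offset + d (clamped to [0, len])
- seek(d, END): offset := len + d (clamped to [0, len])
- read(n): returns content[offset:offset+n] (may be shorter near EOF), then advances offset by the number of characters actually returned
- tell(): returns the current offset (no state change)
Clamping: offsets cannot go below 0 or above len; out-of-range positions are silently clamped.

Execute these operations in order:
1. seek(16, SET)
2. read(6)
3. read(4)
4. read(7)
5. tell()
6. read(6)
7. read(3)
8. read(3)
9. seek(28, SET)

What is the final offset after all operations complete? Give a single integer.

Answer: 28

Derivation:
After 1 (seek(16, SET)): offset=16
After 2 (read(6)): returned 'QUEPLO', offset=22
After 3 (read(4)): returned 'KGES', offset=26
After 4 (read(7)): returned '31', offset=28
After 5 (tell()): offset=28
After 6 (read(6)): returned '', offset=28
After 7 (read(3)): returned '', offset=28
After 8 (read(3)): returned '', offset=28
After 9 (seek(28, SET)): offset=28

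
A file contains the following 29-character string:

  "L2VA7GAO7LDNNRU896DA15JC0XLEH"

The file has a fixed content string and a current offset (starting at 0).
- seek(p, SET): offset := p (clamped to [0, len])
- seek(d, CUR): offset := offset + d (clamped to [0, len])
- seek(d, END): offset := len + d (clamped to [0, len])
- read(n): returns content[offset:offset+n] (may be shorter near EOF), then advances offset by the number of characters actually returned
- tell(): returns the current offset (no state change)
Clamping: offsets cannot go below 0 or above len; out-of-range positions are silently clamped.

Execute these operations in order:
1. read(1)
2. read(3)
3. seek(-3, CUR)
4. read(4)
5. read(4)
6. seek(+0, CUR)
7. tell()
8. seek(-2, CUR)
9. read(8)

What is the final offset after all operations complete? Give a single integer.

After 1 (read(1)): returned 'L', offset=1
After 2 (read(3)): returned '2VA', offset=4
After 3 (seek(-3, CUR)): offset=1
After 4 (read(4)): returned '2VA7', offset=5
After 5 (read(4)): returned 'GAO7', offset=9
After 6 (seek(+0, CUR)): offset=9
After 7 (tell()): offset=9
After 8 (seek(-2, CUR)): offset=7
After 9 (read(8)): returned 'O7LDNNRU', offset=15

Answer: 15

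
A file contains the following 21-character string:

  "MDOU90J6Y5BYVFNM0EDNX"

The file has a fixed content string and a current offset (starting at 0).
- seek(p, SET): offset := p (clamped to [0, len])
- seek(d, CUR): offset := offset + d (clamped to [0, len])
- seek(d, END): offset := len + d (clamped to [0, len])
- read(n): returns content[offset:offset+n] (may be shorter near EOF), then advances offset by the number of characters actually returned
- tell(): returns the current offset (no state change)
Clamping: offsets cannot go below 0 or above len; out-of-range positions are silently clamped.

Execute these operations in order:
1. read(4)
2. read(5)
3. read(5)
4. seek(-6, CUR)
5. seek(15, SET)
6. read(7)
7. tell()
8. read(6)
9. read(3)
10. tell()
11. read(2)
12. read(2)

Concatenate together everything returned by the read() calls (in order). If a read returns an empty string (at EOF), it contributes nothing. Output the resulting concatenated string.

After 1 (read(4)): returned 'MDOU', offset=4
After 2 (read(5)): returned '90J6Y', offset=9
After 3 (read(5)): returned '5BYVF', offset=14
After 4 (seek(-6, CUR)): offset=8
After 5 (seek(15, SET)): offset=15
After 6 (read(7)): returned 'M0EDNX', offset=21
After 7 (tell()): offset=21
After 8 (read(6)): returned '', offset=21
After 9 (read(3)): returned '', offset=21
After 10 (tell()): offset=21
After 11 (read(2)): returned '', offset=21
After 12 (read(2)): returned '', offset=21

Answer: MDOU90J6Y5BYVFM0EDNX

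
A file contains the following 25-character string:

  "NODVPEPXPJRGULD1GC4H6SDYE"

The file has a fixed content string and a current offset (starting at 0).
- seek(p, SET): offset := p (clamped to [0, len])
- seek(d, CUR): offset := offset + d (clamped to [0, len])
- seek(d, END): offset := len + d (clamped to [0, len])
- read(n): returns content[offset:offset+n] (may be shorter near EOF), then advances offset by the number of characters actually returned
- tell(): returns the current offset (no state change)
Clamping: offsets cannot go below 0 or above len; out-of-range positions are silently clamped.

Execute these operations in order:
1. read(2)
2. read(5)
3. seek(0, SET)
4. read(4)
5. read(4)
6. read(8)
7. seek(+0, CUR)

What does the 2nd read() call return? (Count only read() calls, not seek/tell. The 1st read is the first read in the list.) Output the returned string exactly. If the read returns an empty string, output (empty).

After 1 (read(2)): returned 'NO', offset=2
After 2 (read(5)): returned 'DVPEP', offset=7
After 3 (seek(0, SET)): offset=0
After 4 (read(4)): returned 'NODV', offset=4
After 5 (read(4)): returned 'PEPX', offset=8
After 6 (read(8)): returned 'PJRGULD1', offset=16
After 7 (seek(+0, CUR)): offset=16

Answer: DVPEP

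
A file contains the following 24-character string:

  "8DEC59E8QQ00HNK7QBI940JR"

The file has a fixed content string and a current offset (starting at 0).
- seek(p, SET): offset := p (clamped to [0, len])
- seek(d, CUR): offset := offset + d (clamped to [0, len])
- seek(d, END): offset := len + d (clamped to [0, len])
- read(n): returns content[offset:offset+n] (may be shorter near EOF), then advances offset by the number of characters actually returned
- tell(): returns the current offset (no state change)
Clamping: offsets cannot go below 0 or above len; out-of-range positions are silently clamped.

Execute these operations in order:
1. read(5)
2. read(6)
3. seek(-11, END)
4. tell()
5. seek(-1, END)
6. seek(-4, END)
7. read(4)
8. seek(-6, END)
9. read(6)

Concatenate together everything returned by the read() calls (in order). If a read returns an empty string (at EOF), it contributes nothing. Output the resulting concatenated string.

After 1 (read(5)): returned '8DEC5', offset=5
After 2 (read(6)): returned '9E8QQ0', offset=11
After 3 (seek(-11, END)): offset=13
After 4 (tell()): offset=13
After 5 (seek(-1, END)): offset=23
After 6 (seek(-4, END)): offset=20
After 7 (read(4)): returned '40JR', offset=24
After 8 (seek(-6, END)): offset=18
After 9 (read(6)): returned 'I940JR', offset=24

Answer: 8DEC59E8QQ040JRI940JR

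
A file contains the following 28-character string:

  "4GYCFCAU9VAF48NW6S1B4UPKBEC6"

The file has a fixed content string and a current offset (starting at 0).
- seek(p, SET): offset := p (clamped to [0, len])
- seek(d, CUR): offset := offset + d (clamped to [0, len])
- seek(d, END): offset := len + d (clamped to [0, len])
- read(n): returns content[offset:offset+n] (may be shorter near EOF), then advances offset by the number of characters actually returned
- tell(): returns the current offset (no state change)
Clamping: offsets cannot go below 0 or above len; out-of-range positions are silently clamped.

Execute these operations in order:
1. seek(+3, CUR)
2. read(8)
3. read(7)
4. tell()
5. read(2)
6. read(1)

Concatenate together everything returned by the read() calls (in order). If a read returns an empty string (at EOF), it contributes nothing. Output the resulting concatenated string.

Answer: CFCAU9VAF48NW6S1B4

Derivation:
After 1 (seek(+3, CUR)): offset=3
After 2 (read(8)): returned 'CFCAU9VA', offset=11
After 3 (read(7)): returned 'F48NW6S', offset=18
After 4 (tell()): offset=18
After 5 (read(2)): returned '1B', offset=20
After 6 (read(1)): returned '4', offset=21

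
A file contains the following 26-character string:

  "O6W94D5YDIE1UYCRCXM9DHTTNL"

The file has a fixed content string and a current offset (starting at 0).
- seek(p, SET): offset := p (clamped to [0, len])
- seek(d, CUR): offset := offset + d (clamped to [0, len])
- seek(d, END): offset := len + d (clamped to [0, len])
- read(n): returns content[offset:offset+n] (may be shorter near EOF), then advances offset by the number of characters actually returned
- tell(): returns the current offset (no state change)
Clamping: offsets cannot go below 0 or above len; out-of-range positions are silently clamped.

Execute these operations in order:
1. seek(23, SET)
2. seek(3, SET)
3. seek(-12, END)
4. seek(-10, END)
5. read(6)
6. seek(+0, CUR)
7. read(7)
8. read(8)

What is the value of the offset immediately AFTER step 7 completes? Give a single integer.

After 1 (seek(23, SET)): offset=23
After 2 (seek(3, SET)): offset=3
After 3 (seek(-12, END)): offset=14
After 4 (seek(-10, END)): offset=16
After 5 (read(6)): returned 'CXM9DH', offset=22
After 6 (seek(+0, CUR)): offset=22
After 7 (read(7)): returned 'TTNL', offset=26

Answer: 26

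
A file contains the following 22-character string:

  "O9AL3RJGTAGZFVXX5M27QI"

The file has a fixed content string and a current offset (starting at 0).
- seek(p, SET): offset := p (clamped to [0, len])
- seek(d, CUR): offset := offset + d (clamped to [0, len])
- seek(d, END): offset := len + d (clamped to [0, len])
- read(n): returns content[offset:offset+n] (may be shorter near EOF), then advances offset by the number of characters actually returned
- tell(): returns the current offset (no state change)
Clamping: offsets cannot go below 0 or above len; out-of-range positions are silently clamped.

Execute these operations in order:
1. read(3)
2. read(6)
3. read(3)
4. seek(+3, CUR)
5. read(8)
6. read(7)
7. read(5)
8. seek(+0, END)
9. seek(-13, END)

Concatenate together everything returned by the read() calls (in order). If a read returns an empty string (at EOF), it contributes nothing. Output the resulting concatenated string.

After 1 (read(3)): returned 'O9A', offset=3
After 2 (read(6)): returned 'L3RJGT', offset=9
After 3 (read(3)): returned 'AGZ', offset=12
After 4 (seek(+3, CUR)): offset=15
After 5 (read(8)): returned 'X5M27QI', offset=22
After 6 (read(7)): returned '', offset=22
After 7 (read(5)): returned '', offset=22
After 8 (seek(+0, END)): offset=22
After 9 (seek(-13, END)): offset=9

Answer: O9AL3RJGTAGZX5M27QI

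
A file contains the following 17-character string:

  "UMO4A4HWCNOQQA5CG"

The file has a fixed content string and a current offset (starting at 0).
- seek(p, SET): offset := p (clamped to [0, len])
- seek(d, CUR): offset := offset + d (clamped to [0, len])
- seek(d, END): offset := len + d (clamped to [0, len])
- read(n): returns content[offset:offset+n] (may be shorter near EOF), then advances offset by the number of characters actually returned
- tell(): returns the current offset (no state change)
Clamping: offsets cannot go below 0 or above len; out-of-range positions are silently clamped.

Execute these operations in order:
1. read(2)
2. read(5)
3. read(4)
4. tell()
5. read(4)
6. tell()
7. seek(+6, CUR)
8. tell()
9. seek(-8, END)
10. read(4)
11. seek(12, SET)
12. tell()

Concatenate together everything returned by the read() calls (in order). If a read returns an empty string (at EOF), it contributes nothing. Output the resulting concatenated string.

Answer: UMO4A4HWCNOQQA5NOQQ

Derivation:
After 1 (read(2)): returned 'UM', offset=2
After 2 (read(5)): returned 'O4A4H', offset=7
After 3 (read(4)): returned 'WCNO', offset=11
After 4 (tell()): offset=11
After 5 (read(4)): returned 'QQA5', offset=15
After 6 (tell()): offset=15
After 7 (seek(+6, CUR)): offset=17
After 8 (tell()): offset=17
After 9 (seek(-8, END)): offset=9
After 10 (read(4)): returned 'NOQQ', offset=13
After 11 (seek(12, SET)): offset=12
After 12 (tell()): offset=12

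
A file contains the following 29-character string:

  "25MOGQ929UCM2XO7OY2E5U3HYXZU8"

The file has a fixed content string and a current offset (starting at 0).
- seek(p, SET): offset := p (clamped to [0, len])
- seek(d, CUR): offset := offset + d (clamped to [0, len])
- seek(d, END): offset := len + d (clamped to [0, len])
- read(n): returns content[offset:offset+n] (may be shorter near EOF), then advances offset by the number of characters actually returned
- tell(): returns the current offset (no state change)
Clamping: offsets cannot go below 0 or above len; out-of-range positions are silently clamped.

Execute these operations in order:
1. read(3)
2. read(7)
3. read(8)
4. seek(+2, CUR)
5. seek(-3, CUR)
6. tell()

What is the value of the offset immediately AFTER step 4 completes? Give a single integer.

After 1 (read(3)): returned '25M', offset=3
After 2 (read(7)): returned 'OGQ929U', offset=10
After 3 (read(8)): returned 'CM2XO7OY', offset=18
After 4 (seek(+2, CUR)): offset=20

Answer: 20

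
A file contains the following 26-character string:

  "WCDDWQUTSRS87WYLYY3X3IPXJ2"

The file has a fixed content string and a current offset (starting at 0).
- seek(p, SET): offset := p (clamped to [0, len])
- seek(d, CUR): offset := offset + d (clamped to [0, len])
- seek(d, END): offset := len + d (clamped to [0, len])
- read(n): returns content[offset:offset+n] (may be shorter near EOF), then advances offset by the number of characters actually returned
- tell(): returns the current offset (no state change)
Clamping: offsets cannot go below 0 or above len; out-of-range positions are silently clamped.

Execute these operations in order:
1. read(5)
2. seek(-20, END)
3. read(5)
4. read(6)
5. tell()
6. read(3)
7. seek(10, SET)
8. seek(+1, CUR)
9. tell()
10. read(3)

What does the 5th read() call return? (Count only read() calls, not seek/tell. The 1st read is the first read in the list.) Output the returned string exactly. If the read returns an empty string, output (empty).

After 1 (read(5)): returned 'WCDDW', offset=5
After 2 (seek(-20, END)): offset=6
After 3 (read(5)): returned 'UTSRS', offset=11
After 4 (read(6)): returned '87WYLY', offset=17
After 5 (tell()): offset=17
After 6 (read(3)): returned 'Y3X', offset=20
After 7 (seek(10, SET)): offset=10
After 8 (seek(+1, CUR)): offset=11
After 9 (tell()): offset=11
After 10 (read(3)): returned '87W', offset=14

Answer: 87W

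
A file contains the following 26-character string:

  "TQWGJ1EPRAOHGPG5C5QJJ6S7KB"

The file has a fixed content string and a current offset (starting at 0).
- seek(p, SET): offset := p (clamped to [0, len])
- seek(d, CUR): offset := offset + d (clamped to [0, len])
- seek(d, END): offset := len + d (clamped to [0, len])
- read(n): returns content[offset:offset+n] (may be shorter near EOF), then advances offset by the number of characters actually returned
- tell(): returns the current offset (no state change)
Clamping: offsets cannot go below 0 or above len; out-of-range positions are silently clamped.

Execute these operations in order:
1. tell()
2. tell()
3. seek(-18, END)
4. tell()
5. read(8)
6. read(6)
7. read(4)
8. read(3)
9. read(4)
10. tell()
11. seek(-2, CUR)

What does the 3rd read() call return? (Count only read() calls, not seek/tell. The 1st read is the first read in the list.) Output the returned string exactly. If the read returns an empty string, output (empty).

After 1 (tell()): offset=0
After 2 (tell()): offset=0
After 3 (seek(-18, END)): offset=8
After 4 (tell()): offset=8
After 5 (read(8)): returned 'RAOHGPG5', offset=16
After 6 (read(6)): returned 'C5QJJ6', offset=22
After 7 (read(4)): returned 'S7KB', offset=26
After 8 (read(3)): returned '', offset=26
After 9 (read(4)): returned '', offset=26
After 10 (tell()): offset=26
After 11 (seek(-2, CUR)): offset=24

Answer: S7KB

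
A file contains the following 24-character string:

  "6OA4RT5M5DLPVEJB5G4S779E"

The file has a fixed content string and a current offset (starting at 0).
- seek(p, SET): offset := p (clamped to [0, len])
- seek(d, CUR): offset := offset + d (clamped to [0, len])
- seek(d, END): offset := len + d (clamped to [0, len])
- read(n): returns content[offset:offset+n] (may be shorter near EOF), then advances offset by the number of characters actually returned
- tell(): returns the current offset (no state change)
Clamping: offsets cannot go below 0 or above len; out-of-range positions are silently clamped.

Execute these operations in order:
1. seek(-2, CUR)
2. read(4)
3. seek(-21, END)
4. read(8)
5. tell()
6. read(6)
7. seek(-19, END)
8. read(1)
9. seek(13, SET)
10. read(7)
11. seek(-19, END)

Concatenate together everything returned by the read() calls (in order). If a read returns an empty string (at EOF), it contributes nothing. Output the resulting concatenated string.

After 1 (seek(-2, CUR)): offset=0
After 2 (read(4)): returned '6OA4', offset=4
After 3 (seek(-21, END)): offset=3
After 4 (read(8)): returned '4RT5M5DL', offset=11
After 5 (tell()): offset=11
After 6 (read(6)): returned 'PVEJB5', offset=17
After 7 (seek(-19, END)): offset=5
After 8 (read(1)): returned 'T', offset=6
After 9 (seek(13, SET)): offset=13
After 10 (read(7)): returned 'EJB5G4S', offset=20
After 11 (seek(-19, END)): offset=5

Answer: 6OA44RT5M5DLPVEJB5TEJB5G4S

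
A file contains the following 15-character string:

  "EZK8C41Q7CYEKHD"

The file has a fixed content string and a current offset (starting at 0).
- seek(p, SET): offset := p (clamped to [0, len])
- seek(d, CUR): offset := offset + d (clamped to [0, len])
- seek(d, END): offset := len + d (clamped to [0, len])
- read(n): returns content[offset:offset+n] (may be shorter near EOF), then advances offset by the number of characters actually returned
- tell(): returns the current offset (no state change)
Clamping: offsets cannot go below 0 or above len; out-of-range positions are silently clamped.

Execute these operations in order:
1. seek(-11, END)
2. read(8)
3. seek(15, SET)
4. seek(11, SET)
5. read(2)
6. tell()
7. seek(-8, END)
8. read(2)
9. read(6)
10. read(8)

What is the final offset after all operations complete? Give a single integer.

Answer: 15

Derivation:
After 1 (seek(-11, END)): offset=4
After 2 (read(8)): returned 'C41Q7CYE', offset=12
After 3 (seek(15, SET)): offset=15
After 4 (seek(11, SET)): offset=11
After 5 (read(2)): returned 'EK', offset=13
After 6 (tell()): offset=13
After 7 (seek(-8, END)): offset=7
After 8 (read(2)): returned 'Q7', offset=9
After 9 (read(6)): returned 'CYEKHD', offset=15
After 10 (read(8)): returned '', offset=15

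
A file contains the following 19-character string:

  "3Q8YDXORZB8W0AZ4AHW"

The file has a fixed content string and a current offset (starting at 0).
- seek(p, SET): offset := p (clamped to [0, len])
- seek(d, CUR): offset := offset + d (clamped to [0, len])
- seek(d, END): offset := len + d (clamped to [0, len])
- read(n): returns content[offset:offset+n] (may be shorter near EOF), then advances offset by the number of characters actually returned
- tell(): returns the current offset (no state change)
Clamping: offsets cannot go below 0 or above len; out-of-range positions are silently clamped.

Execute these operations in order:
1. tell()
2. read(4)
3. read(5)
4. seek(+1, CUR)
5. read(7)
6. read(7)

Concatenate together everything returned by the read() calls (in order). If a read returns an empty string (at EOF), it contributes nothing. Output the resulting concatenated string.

After 1 (tell()): offset=0
After 2 (read(4)): returned '3Q8Y', offset=4
After 3 (read(5)): returned 'DXORZ', offset=9
After 4 (seek(+1, CUR)): offset=10
After 5 (read(7)): returned '8W0AZ4A', offset=17
After 6 (read(7)): returned 'HW', offset=19

Answer: 3Q8YDXORZ8W0AZ4AHW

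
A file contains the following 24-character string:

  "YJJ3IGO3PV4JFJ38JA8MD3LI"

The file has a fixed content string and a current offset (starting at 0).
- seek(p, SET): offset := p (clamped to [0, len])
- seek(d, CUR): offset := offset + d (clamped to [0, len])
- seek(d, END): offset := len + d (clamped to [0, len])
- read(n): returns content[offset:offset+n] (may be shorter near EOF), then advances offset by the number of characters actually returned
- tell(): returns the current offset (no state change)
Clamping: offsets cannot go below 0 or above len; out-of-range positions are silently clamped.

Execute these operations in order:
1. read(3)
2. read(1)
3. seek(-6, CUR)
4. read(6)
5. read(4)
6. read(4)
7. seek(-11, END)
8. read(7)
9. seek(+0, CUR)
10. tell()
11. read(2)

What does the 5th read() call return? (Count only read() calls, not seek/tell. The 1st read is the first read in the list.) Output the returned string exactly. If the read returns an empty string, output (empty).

Answer: 4JFJ

Derivation:
After 1 (read(3)): returned 'YJJ', offset=3
After 2 (read(1)): returned '3', offset=4
After 3 (seek(-6, CUR)): offset=0
After 4 (read(6)): returned 'YJJ3IG', offset=6
After 5 (read(4)): returned 'O3PV', offset=10
After 6 (read(4)): returned '4JFJ', offset=14
After 7 (seek(-11, END)): offset=13
After 8 (read(7)): returned 'J38JA8M', offset=20
After 9 (seek(+0, CUR)): offset=20
After 10 (tell()): offset=20
After 11 (read(2)): returned 'D3', offset=22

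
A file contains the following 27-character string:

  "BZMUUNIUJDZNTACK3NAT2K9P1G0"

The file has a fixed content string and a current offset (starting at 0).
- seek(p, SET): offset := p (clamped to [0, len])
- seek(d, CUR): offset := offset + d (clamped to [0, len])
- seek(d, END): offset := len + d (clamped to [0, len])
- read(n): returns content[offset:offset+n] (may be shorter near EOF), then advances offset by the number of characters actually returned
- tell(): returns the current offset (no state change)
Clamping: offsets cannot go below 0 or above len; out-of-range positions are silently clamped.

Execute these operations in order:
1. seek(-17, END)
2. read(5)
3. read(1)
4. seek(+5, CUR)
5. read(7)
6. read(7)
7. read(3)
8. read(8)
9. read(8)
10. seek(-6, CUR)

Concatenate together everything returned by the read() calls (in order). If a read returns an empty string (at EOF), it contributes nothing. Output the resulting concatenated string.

Answer: ZNTACKK9P1G0

Derivation:
After 1 (seek(-17, END)): offset=10
After 2 (read(5)): returned 'ZNTAC', offset=15
After 3 (read(1)): returned 'K', offset=16
After 4 (seek(+5, CUR)): offset=21
After 5 (read(7)): returned 'K9P1G0', offset=27
After 6 (read(7)): returned '', offset=27
After 7 (read(3)): returned '', offset=27
After 8 (read(8)): returned '', offset=27
After 9 (read(8)): returned '', offset=27
After 10 (seek(-6, CUR)): offset=21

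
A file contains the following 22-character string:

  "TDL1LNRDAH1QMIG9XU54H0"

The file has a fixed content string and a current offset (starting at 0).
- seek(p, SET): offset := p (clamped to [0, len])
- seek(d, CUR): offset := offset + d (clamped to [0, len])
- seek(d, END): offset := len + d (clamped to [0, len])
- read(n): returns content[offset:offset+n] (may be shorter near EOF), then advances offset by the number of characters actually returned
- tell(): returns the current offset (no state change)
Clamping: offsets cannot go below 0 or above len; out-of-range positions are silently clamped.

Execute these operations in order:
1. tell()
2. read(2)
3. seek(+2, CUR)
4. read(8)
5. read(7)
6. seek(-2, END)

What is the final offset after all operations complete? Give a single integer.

Answer: 20

Derivation:
After 1 (tell()): offset=0
After 2 (read(2)): returned 'TD', offset=2
After 3 (seek(+2, CUR)): offset=4
After 4 (read(8)): returned 'LNRDAH1Q', offset=12
After 5 (read(7)): returned 'MIG9XU5', offset=19
After 6 (seek(-2, END)): offset=20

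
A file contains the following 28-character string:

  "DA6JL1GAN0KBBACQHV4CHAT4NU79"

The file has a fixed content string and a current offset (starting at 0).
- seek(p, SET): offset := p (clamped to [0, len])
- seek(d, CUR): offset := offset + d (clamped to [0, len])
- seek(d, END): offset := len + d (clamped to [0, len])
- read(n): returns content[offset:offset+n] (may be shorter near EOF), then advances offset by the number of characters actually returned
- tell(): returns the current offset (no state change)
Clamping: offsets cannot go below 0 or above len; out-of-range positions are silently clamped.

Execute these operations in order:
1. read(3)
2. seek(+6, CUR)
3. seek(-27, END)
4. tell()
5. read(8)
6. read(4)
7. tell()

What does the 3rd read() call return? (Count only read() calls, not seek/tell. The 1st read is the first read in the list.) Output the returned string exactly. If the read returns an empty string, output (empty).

After 1 (read(3)): returned 'DA6', offset=3
After 2 (seek(+6, CUR)): offset=9
After 3 (seek(-27, END)): offset=1
After 4 (tell()): offset=1
After 5 (read(8)): returned 'A6JL1GAN', offset=9
After 6 (read(4)): returned '0KBB', offset=13
After 7 (tell()): offset=13

Answer: 0KBB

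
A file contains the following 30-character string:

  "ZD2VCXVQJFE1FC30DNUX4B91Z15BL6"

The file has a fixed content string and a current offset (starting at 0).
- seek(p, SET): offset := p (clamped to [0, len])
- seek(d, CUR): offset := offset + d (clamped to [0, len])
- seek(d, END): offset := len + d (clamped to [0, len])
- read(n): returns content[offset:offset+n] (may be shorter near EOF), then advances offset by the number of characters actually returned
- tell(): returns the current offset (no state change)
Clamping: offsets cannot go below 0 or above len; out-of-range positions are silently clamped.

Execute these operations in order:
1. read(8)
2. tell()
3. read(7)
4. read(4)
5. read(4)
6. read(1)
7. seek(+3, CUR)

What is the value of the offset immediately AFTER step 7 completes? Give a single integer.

After 1 (read(8)): returned 'ZD2VCXVQ', offset=8
After 2 (tell()): offset=8
After 3 (read(7)): returned 'JFE1FC3', offset=15
After 4 (read(4)): returned '0DNU', offset=19
After 5 (read(4)): returned 'X4B9', offset=23
After 6 (read(1)): returned '1', offset=24
After 7 (seek(+3, CUR)): offset=27

Answer: 27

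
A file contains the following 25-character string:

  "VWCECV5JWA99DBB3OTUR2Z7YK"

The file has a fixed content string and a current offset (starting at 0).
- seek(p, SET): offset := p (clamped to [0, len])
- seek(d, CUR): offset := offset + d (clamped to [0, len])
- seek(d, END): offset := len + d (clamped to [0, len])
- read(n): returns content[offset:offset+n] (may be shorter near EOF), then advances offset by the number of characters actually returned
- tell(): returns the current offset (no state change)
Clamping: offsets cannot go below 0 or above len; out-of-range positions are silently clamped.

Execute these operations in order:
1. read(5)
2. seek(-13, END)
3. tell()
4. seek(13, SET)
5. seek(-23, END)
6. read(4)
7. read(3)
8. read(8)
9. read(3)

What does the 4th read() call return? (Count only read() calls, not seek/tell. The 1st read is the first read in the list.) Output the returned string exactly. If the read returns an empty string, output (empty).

After 1 (read(5)): returned 'VWCEC', offset=5
After 2 (seek(-13, END)): offset=12
After 3 (tell()): offset=12
After 4 (seek(13, SET)): offset=13
After 5 (seek(-23, END)): offset=2
After 6 (read(4)): returned 'CECV', offset=6
After 7 (read(3)): returned '5JW', offset=9
After 8 (read(8)): returned 'A99DBB3O', offset=17
After 9 (read(3)): returned 'TUR', offset=20

Answer: A99DBB3O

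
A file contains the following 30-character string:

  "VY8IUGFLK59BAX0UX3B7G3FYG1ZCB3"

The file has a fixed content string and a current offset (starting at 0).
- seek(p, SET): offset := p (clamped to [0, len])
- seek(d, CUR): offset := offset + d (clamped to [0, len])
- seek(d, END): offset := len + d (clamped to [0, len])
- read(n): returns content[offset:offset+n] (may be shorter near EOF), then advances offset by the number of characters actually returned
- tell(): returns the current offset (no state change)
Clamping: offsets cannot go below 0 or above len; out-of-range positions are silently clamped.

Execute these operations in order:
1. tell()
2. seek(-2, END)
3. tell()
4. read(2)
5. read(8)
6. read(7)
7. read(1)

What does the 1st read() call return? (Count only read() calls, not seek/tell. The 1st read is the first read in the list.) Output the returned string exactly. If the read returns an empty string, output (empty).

After 1 (tell()): offset=0
After 2 (seek(-2, END)): offset=28
After 3 (tell()): offset=28
After 4 (read(2)): returned 'B3', offset=30
After 5 (read(8)): returned '', offset=30
After 6 (read(7)): returned '', offset=30
After 7 (read(1)): returned '', offset=30

Answer: B3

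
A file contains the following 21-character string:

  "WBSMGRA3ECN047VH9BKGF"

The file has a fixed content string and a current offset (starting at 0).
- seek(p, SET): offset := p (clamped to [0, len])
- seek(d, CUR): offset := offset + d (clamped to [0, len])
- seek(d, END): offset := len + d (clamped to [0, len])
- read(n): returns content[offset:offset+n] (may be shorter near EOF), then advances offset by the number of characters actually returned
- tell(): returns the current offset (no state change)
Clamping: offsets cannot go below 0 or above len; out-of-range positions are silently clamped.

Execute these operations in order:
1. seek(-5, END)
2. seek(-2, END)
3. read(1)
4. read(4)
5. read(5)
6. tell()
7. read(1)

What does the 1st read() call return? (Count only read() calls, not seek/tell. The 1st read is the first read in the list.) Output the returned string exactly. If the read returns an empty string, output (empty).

After 1 (seek(-5, END)): offset=16
After 2 (seek(-2, END)): offset=19
After 3 (read(1)): returned 'G', offset=20
After 4 (read(4)): returned 'F', offset=21
After 5 (read(5)): returned '', offset=21
After 6 (tell()): offset=21
After 7 (read(1)): returned '', offset=21

Answer: G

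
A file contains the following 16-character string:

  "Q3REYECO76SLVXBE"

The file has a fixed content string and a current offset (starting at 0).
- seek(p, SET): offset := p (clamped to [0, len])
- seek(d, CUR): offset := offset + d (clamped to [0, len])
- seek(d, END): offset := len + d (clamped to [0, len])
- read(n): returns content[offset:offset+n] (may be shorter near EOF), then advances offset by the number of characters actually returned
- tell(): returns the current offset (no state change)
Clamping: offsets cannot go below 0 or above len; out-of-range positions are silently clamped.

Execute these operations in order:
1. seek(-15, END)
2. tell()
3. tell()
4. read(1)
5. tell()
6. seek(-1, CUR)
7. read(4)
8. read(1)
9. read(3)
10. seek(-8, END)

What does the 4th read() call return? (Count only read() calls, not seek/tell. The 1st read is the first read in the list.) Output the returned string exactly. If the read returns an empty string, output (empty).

Answer: CO7

Derivation:
After 1 (seek(-15, END)): offset=1
After 2 (tell()): offset=1
After 3 (tell()): offset=1
After 4 (read(1)): returned '3', offset=2
After 5 (tell()): offset=2
After 6 (seek(-1, CUR)): offset=1
After 7 (read(4)): returned '3REY', offset=5
After 8 (read(1)): returned 'E', offset=6
After 9 (read(3)): returned 'CO7', offset=9
After 10 (seek(-8, END)): offset=8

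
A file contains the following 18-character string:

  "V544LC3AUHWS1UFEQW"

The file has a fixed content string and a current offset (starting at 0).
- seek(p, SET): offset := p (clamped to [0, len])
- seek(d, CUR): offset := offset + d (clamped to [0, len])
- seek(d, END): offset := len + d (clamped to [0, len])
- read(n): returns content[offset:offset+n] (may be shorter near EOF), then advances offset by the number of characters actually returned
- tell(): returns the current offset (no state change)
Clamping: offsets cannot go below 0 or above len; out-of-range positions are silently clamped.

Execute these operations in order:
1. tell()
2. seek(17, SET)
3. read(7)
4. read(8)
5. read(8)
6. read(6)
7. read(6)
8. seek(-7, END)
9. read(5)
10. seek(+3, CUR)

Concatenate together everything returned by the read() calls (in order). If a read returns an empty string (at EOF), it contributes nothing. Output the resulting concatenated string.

Answer: WS1UFE

Derivation:
After 1 (tell()): offset=0
After 2 (seek(17, SET)): offset=17
After 3 (read(7)): returned 'W', offset=18
After 4 (read(8)): returned '', offset=18
After 5 (read(8)): returned '', offset=18
After 6 (read(6)): returned '', offset=18
After 7 (read(6)): returned '', offset=18
After 8 (seek(-7, END)): offset=11
After 9 (read(5)): returned 'S1UFE', offset=16
After 10 (seek(+3, CUR)): offset=18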